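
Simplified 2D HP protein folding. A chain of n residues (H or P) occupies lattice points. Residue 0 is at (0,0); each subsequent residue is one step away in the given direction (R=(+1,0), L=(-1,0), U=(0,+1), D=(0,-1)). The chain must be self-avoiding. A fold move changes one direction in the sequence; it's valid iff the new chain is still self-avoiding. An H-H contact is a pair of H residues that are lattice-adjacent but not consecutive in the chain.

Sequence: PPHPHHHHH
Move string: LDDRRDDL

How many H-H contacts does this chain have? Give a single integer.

Answer: 0

Derivation:
Positions: [(0, 0), (-1, 0), (-1, -1), (-1, -2), (0, -2), (1, -2), (1, -3), (1, -4), (0, -4)]
No H-H contacts found.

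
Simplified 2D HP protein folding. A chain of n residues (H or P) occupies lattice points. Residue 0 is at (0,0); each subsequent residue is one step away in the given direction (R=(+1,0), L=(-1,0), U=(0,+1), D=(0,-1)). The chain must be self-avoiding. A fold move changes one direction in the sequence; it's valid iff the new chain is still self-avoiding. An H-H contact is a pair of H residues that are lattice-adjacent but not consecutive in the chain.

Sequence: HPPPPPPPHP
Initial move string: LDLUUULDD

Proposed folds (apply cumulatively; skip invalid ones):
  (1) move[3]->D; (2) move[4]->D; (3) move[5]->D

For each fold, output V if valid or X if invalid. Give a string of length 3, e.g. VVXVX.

Answer: XXX

Derivation:
Initial: LDLUUULDD -> [(0, 0), (-1, 0), (-1, -1), (-2, -1), (-2, 0), (-2, 1), (-2, 2), (-3, 2), (-3, 1), (-3, 0)]
Fold 1: move[3]->D => LDLDUULDD INVALID (collision), skipped
Fold 2: move[4]->D => LDLUDULDD INVALID (collision), skipped
Fold 3: move[5]->D => LDLUUDLDD INVALID (collision), skipped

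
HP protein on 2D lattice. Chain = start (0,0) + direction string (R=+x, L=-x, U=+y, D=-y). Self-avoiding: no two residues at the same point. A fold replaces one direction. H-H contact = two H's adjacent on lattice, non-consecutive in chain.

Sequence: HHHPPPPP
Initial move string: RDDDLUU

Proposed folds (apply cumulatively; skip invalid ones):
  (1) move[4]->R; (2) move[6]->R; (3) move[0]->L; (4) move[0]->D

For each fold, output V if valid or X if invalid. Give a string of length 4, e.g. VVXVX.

Answer: VVVV

Derivation:
Initial: RDDDLUU -> [(0, 0), (1, 0), (1, -1), (1, -2), (1, -3), (0, -3), (0, -2), (0, -1)]
Fold 1: move[4]->R => RDDDRUU VALID
Fold 2: move[6]->R => RDDDRUR VALID
Fold 3: move[0]->L => LDDDRUR VALID
Fold 4: move[0]->D => DDDDRUR VALID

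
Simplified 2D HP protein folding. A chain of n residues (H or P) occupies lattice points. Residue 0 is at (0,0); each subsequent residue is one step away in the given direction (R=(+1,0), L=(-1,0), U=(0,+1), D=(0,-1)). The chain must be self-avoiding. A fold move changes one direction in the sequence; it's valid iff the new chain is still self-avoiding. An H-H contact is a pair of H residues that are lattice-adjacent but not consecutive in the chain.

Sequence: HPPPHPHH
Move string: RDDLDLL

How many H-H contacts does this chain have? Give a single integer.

Positions: [(0, 0), (1, 0), (1, -1), (1, -2), (0, -2), (0, -3), (-1, -3), (-2, -3)]
No H-H contacts found.

Answer: 0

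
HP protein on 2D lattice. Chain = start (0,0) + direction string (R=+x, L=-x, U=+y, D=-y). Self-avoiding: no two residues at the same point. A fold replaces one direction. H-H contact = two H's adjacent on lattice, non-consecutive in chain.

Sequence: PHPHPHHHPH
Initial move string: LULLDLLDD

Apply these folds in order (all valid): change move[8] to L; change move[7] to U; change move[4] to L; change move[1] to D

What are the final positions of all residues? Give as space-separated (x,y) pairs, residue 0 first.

Answer: (0,0) (-1,0) (-1,-1) (-2,-1) (-3,-1) (-4,-1) (-5,-1) (-6,-1) (-6,0) (-7,0)

Derivation:
Initial moves: LULLDLLDD
Fold: move[8]->L => LULLDLLDL (positions: [(0, 0), (-1, 0), (-1, 1), (-2, 1), (-3, 1), (-3, 0), (-4, 0), (-5, 0), (-5, -1), (-6, -1)])
Fold: move[7]->U => LULLDLLUL (positions: [(0, 0), (-1, 0), (-1, 1), (-2, 1), (-3, 1), (-3, 0), (-4, 0), (-5, 0), (-5, 1), (-6, 1)])
Fold: move[4]->L => LULLLLLUL (positions: [(0, 0), (-1, 0), (-1, 1), (-2, 1), (-3, 1), (-4, 1), (-5, 1), (-6, 1), (-6, 2), (-7, 2)])
Fold: move[1]->D => LDLLLLLUL (positions: [(0, 0), (-1, 0), (-1, -1), (-2, -1), (-3, -1), (-4, -1), (-5, -1), (-6, -1), (-6, 0), (-7, 0)])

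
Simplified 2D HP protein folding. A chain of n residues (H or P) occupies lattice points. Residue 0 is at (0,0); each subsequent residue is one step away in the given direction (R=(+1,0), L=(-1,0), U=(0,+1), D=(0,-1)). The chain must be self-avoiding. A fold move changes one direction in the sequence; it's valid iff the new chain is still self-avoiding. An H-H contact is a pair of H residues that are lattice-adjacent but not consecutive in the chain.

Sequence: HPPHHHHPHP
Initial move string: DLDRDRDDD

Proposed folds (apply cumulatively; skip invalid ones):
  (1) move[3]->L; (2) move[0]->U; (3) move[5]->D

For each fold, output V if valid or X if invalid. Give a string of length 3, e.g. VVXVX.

Initial: DLDRDRDDD -> [(0, 0), (0, -1), (-1, -1), (-1, -2), (0, -2), (0, -3), (1, -3), (1, -4), (1, -5), (1, -6)]
Fold 1: move[3]->L => DLDLDRDDD VALID
Fold 2: move[0]->U => ULDLDRDDD VALID
Fold 3: move[5]->D => ULDLDDDDD VALID

Answer: VVV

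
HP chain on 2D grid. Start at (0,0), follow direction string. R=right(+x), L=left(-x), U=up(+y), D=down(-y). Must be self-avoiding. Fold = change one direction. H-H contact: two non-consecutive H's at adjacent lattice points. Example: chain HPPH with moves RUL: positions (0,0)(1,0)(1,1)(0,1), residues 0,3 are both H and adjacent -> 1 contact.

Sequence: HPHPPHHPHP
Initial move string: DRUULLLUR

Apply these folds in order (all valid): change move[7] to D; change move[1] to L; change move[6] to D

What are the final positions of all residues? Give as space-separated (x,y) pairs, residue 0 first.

Initial moves: DRUULLLUR
Fold: move[7]->D => DRUULLLDR (positions: [(0, 0), (0, -1), (1, -1), (1, 0), (1, 1), (0, 1), (-1, 1), (-2, 1), (-2, 0), (-1, 0)])
Fold: move[1]->L => DLUULLLDR (positions: [(0, 0), (0, -1), (-1, -1), (-1, 0), (-1, 1), (-2, 1), (-3, 1), (-4, 1), (-4, 0), (-3, 0)])
Fold: move[6]->D => DLUULLDDR (positions: [(0, 0), (0, -1), (-1, -1), (-1, 0), (-1, 1), (-2, 1), (-3, 1), (-3, 0), (-3, -1), (-2, -1)])

Answer: (0,0) (0,-1) (-1,-1) (-1,0) (-1,1) (-2,1) (-3,1) (-3,0) (-3,-1) (-2,-1)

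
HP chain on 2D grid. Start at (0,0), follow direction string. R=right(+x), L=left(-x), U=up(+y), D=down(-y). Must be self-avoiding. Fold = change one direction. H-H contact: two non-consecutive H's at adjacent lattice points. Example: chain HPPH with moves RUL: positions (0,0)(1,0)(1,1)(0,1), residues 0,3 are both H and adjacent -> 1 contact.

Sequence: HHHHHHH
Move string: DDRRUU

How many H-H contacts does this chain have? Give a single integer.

Answer: 0

Derivation:
Positions: [(0, 0), (0, -1), (0, -2), (1, -2), (2, -2), (2, -1), (2, 0)]
No H-H contacts found.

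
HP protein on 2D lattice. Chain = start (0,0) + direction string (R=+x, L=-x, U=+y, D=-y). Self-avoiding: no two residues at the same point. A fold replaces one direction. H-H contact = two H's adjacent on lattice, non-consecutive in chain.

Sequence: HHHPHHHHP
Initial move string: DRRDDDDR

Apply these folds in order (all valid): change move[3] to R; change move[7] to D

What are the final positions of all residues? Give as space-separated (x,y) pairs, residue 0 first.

Initial moves: DRRDDDDR
Fold: move[3]->R => DRRRDDDR (positions: [(0, 0), (0, -1), (1, -1), (2, -1), (3, -1), (3, -2), (3, -3), (3, -4), (4, -4)])
Fold: move[7]->D => DRRRDDDD (positions: [(0, 0), (0, -1), (1, -1), (2, -1), (3, -1), (3, -2), (3, -3), (3, -4), (3, -5)])

Answer: (0,0) (0,-1) (1,-1) (2,-1) (3,-1) (3,-2) (3,-3) (3,-4) (3,-5)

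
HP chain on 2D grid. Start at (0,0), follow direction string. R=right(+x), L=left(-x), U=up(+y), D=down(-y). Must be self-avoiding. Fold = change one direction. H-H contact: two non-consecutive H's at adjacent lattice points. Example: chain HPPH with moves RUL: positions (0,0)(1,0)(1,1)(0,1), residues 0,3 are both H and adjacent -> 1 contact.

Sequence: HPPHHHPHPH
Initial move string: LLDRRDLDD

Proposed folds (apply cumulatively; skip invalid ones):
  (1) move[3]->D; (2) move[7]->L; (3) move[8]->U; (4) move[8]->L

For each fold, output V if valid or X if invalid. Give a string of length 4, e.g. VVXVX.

Initial: LLDRRDLDD -> [(0, 0), (-1, 0), (-2, 0), (-2, -1), (-1, -1), (0, -1), (0, -2), (-1, -2), (-1, -3), (-1, -4)]
Fold 1: move[3]->D => LLDDRDLDD VALID
Fold 2: move[7]->L => LLDDRDLLD VALID
Fold 3: move[8]->U => LLDDRDLLU VALID
Fold 4: move[8]->L => LLDDRDLLL VALID

Answer: VVVV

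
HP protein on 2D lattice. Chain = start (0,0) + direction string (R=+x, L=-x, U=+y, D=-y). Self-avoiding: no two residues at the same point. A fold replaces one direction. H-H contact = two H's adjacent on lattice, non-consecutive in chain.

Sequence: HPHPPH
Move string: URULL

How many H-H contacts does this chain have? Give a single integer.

Answer: 0

Derivation:
Positions: [(0, 0), (0, 1), (1, 1), (1, 2), (0, 2), (-1, 2)]
No H-H contacts found.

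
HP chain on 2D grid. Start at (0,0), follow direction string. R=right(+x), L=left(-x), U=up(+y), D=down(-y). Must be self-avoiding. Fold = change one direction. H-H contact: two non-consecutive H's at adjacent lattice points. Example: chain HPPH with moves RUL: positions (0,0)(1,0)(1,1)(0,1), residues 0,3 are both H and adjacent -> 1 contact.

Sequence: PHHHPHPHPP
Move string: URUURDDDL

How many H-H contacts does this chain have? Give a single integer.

Answer: 1

Derivation:
Positions: [(0, 0), (0, 1), (1, 1), (1, 2), (1, 3), (2, 3), (2, 2), (2, 1), (2, 0), (1, 0)]
H-H contact: residue 2 @(1,1) - residue 7 @(2, 1)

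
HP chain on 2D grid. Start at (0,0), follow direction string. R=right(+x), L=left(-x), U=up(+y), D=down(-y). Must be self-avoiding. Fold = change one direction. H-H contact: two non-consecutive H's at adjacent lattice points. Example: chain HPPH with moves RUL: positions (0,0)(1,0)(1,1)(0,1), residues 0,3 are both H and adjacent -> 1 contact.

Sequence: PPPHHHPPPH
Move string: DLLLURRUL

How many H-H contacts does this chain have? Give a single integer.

Positions: [(0, 0), (0, -1), (-1, -1), (-2, -1), (-3, -1), (-3, 0), (-2, 0), (-1, 0), (-1, 1), (-2, 1)]
No H-H contacts found.

Answer: 0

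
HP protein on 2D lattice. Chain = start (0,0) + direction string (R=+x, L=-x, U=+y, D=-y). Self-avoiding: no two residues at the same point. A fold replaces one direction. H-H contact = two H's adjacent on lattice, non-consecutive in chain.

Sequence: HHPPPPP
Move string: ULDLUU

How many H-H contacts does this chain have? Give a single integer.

Answer: 0

Derivation:
Positions: [(0, 0), (0, 1), (-1, 1), (-1, 0), (-2, 0), (-2, 1), (-2, 2)]
No H-H contacts found.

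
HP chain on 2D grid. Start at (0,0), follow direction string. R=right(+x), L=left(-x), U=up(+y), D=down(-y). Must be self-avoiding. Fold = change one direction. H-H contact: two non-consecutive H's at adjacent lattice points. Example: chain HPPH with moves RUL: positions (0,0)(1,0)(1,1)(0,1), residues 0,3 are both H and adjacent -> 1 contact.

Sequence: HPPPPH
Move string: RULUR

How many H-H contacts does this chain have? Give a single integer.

Positions: [(0, 0), (1, 0), (1, 1), (0, 1), (0, 2), (1, 2)]
No H-H contacts found.

Answer: 0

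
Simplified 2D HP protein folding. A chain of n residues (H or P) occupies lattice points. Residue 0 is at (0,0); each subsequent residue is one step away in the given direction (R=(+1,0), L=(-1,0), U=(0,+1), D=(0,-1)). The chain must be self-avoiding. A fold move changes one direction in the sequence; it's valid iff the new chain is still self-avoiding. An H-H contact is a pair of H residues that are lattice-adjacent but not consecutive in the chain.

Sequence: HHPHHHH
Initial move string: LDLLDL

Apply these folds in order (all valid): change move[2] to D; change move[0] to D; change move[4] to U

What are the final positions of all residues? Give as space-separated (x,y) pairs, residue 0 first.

Initial moves: LDLLDL
Fold: move[2]->D => LDDLDL (positions: [(0, 0), (-1, 0), (-1, -1), (-1, -2), (-2, -2), (-2, -3), (-3, -3)])
Fold: move[0]->D => DDDLDL (positions: [(0, 0), (0, -1), (0, -2), (0, -3), (-1, -3), (-1, -4), (-2, -4)])
Fold: move[4]->U => DDDLUL (positions: [(0, 0), (0, -1), (0, -2), (0, -3), (-1, -3), (-1, -2), (-2, -2)])

Answer: (0,0) (0,-1) (0,-2) (0,-3) (-1,-3) (-1,-2) (-2,-2)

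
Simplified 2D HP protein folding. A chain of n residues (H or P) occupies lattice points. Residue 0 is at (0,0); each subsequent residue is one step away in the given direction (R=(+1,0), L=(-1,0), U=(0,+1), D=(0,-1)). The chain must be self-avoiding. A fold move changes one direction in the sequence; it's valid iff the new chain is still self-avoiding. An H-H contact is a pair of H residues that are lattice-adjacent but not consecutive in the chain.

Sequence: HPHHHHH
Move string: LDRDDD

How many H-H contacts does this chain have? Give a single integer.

Positions: [(0, 0), (-1, 0), (-1, -1), (0, -1), (0, -2), (0, -3), (0, -4)]
H-H contact: residue 0 @(0,0) - residue 3 @(0, -1)

Answer: 1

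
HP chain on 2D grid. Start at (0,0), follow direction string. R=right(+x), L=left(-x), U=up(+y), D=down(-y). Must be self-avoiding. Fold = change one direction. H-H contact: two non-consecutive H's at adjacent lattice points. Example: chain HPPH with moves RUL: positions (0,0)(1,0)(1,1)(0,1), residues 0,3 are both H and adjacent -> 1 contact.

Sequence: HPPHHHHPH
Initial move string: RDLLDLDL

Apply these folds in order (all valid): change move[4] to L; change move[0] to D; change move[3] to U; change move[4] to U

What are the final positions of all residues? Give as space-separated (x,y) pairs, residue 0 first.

Initial moves: RDLLDLDL
Fold: move[4]->L => RDLLLLDL (positions: [(0, 0), (1, 0), (1, -1), (0, -1), (-1, -1), (-2, -1), (-3, -1), (-3, -2), (-4, -2)])
Fold: move[0]->D => DDLLLLDL (positions: [(0, 0), (0, -1), (0, -2), (-1, -2), (-2, -2), (-3, -2), (-4, -2), (-4, -3), (-5, -3)])
Fold: move[3]->U => DDLULLDL (positions: [(0, 0), (0, -1), (0, -2), (-1, -2), (-1, -1), (-2, -1), (-3, -1), (-3, -2), (-4, -2)])
Fold: move[4]->U => DDLUULDL (positions: [(0, 0), (0, -1), (0, -2), (-1, -2), (-1, -1), (-1, 0), (-2, 0), (-2, -1), (-3, -1)])

Answer: (0,0) (0,-1) (0,-2) (-1,-2) (-1,-1) (-1,0) (-2,0) (-2,-1) (-3,-1)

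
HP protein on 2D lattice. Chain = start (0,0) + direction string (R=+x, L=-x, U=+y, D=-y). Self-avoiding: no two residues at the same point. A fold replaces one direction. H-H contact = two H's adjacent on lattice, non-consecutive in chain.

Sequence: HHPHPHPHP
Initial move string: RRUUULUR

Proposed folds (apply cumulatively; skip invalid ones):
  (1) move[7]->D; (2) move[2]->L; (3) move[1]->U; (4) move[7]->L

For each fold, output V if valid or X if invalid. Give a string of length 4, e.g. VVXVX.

Answer: XXVV

Derivation:
Initial: RRUUULUR -> [(0, 0), (1, 0), (2, 0), (2, 1), (2, 2), (2, 3), (1, 3), (1, 4), (2, 4)]
Fold 1: move[7]->D => RRUUULUD INVALID (collision), skipped
Fold 2: move[2]->L => RRLUULUR INVALID (collision), skipped
Fold 3: move[1]->U => RUUUULUR VALID
Fold 4: move[7]->L => RUUUULUL VALID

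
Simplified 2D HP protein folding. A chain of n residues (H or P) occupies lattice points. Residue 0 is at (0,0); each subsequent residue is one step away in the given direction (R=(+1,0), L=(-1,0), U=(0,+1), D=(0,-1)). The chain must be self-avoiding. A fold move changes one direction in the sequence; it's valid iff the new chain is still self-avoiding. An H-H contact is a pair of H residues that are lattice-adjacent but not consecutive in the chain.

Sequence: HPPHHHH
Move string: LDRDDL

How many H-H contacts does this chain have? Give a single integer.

Positions: [(0, 0), (-1, 0), (-1, -1), (0, -1), (0, -2), (0, -3), (-1, -3)]
H-H contact: residue 0 @(0,0) - residue 3 @(0, -1)

Answer: 1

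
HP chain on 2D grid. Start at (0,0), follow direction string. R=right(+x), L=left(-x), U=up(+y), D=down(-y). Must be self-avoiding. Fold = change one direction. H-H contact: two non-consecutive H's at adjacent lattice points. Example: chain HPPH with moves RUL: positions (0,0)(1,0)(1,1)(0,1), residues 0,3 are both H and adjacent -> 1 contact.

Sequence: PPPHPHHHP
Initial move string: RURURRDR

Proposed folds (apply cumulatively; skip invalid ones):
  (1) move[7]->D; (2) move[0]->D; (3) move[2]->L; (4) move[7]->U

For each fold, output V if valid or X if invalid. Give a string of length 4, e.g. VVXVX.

Initial: RURURRDR -> [(0, 0), (1, 0), (1, 1), (2, 1), (2, 2), (3, 2), (4, 2), (4, 1), (5, 1)]
Fold 1: move[7]->D => RURURRDD VALID
Fold 2: move[0]->D => DURURRDD INVALID (collision), skipped
Fold 3: move[2]->L => RULURRDD VALID
Fold 4: move[7]->U => RULURRDU INVALID (collision), skipped

Answer: VXVX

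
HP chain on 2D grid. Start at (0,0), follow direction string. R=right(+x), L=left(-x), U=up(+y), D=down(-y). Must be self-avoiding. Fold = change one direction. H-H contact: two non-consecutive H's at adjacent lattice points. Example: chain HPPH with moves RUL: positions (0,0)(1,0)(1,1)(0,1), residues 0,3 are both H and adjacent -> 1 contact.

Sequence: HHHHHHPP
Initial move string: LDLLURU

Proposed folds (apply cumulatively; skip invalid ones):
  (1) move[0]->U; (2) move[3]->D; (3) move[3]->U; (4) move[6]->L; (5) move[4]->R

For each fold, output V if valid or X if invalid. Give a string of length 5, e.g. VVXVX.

Answer: XXVXX

Derivation:
Initial: LDLLURU -> [(0, 0), (-1, 0), (-1, -1), (-2, -1), (-3, -1), (-3, 0), (-2, 0), (-2, 1)]
Fold 1: move[0]->U => UDLLURU INVALID (collision), skipped
Fold 2: move[3]->D => LDLDURU INVALID (collision), skipped
Fold 3: move[3]->U => LDLUURU VALID
Fold 4: move[6]->L => LDLUURL INVALID (collision), skipped
Fold 5: move[4]->R => LDLURRU INVALID (collision), skipped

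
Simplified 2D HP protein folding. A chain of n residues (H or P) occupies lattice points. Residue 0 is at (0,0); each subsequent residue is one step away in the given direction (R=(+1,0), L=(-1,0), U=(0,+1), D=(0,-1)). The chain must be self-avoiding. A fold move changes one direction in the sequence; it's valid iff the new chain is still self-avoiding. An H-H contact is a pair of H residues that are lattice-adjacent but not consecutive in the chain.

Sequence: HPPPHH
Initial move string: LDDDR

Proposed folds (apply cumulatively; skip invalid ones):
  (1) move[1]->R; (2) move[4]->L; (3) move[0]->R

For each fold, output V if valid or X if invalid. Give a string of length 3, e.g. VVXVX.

Initial: LDDDR -> [(0, 0), (-1, 0), (-1, -1), (-1, -2), (-1, -3), (0, -3)]
Fold 1: move[1]->R => LRDDR INVALID (collision), skipped
Fold 2: move[4]->L => LDDDL VALID
Fold 3: move[0]->R => RDDDL VALID

Answer: XVV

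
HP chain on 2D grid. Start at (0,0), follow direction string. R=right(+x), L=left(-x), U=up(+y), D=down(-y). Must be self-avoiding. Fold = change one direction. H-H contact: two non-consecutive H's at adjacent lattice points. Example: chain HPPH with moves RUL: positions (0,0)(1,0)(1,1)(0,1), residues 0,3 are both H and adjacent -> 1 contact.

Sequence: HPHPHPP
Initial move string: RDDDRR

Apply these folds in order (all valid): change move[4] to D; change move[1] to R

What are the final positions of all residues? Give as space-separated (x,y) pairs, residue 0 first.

Initial moves: RDDDRR
Fold: move[4]->D => RDDDDR (positions: [(0, 0), (1, 0), (1, -1), (1, -2), (1, -3), (1, -4), (2, -4)])
Fold: move[1]->R => RRDDDR (positions: [(0, 0), (1, 0), (2, 0), (2, -1), (2, -2), (2, -3), (3, -3)])

Answer: (0,0) (1,0) (2,0) (2,-1) (2,-2) (2,-3) (3,-3)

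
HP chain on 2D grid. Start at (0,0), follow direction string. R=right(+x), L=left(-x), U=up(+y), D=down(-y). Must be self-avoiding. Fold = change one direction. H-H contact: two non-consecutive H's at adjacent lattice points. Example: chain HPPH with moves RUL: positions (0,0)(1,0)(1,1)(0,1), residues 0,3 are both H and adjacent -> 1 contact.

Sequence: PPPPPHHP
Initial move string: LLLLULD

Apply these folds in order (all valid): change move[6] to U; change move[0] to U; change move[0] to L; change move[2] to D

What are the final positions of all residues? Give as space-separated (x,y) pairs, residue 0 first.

Answer: (0,0) (-1,0) (-2,0) (-2,-1) (-3,-1) (-3,0) (-4,0) (-4,1)

Derivation:
Initial moves: LLLLULD
Fold: move[6]->U => LLLLULU (positions: [(0, 0), (-1, 0), (-2, 0), (-3, 0), (-4, 0), (-4, 1), (-5, 1), (-5, 2)])
Fold: move[0]->U => ULLLULU (positions: [(0, 0), (0, 1), (-1, 1), (-2, 1), (-3, 1), (-3, 2), (-4, 2), (-4, 3)])
Fold: move[0]->L => LLLLULU (positions: [(0, 0), (-1, 0), (-2, 0), (-3, 0), (-4, 0), (-4, 1), (-5, 1), (-5, 2)])
Fold: move[2]->D => LLDLULU (positions: [(0, 0), (-1, 0), (-2, 0), (-2, -1), (-3, -1), (-3, 0), (-4, 0), (-4, 1)])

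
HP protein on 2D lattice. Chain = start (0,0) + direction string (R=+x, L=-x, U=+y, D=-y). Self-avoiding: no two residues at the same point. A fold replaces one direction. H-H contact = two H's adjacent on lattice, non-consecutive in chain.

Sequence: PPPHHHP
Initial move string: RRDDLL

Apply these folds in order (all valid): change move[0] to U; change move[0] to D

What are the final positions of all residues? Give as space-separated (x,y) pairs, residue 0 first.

Initial moves: RRDDLL
Fold: move[0]->U => URDDLL (positions: [(0, 0), (0, 1), (1, 1), (1, 0), (1, -1), (0, -1), (-1, -1)])
Fold: move[0]->D => DRDDLL (positions: [(0, 0), (0, -1), (1, -1), (1, -2), (1, -3), (0, -3), (-1, -3)])

Answer: (0,0) (0,-1) (1,-1) (1,-2) (1,-3) (0,-3) (-1,-3)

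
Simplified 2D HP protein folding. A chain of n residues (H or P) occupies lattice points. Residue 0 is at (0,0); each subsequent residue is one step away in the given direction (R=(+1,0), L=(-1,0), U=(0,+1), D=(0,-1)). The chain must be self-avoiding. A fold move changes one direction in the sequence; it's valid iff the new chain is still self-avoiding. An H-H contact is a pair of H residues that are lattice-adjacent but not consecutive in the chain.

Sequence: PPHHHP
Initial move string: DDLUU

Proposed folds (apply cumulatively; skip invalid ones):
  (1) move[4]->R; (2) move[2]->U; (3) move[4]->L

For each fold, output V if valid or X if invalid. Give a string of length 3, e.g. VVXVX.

Initial: DDLUU -> [(0, 0), (0, -1), (0, -2), (-1, -2), (-1, -1), (-1, 0)]
Fold 1: move[4]->R => DDLUR INVALID (collision), skipped
Fold 2: move[2]->U => DDUUU INVALID (collision), skipped
Fold 3: move[4]->L => DDLUL VALID

Answer: XXV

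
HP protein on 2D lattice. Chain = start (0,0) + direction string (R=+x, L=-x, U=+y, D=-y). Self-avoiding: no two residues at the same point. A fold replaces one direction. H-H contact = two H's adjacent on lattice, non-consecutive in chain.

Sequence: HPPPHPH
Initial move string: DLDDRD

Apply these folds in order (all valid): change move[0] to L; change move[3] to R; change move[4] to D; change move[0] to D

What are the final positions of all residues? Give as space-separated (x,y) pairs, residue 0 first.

Initial moves: DLDDRD
Fold: move[0]->L => LLDDRD (positions: [(0, 0), (-1, 0), (-2, 0), (-2, -1), (-2, -2), (-1, -2), (-1, -3)])
Fold: move[3]->R => LLDRRD (positions: [(0, 0), (-1, 0), (-2, 0), (-2, -1), (-1, -1), (0, -1), (0, -2)])
Fold: move[4]->D => LLDRDD (positions: [(0, 0), (-1, 0), (-2, 0), (-2, -1), (-1, -1), (-1, -2), (-1, -3)])
Fold: move[0]->D => DLDRDD (positions: [(0, 0), (0, -1), (-1, -1), (-1, -2), (0, -2), (0, -3), (0, -4)])

Answer: (0,0) (0,-1) (-1,-1) (-1,-2) (0,-2) (0,-3) (0,-4)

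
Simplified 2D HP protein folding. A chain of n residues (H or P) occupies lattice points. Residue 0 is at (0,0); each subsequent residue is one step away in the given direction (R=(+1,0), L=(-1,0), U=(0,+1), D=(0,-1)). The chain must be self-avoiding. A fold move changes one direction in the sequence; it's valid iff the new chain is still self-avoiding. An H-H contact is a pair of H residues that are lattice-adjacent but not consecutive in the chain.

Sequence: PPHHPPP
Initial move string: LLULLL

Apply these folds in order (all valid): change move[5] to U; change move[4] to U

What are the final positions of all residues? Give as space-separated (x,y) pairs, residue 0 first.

Initial moves: LLULLL
Fold: move[5]->U => LLULLU (positions: [(0, 0), (-1, 0), (-2, 0), (-2, 1), (-3, 1), (-4, 1), (-4, 2)])
Fold: move[4]->U => LLULUU (positions: [(0, 0), (-1, 0), (-2, 0), (-2, 1), (-3, 1), (-3, 2), (-3, 3)])

Answer: (0,0) (-1,0) (-2,0) (-2,1) (-3,1) (-3,2) (-3,3)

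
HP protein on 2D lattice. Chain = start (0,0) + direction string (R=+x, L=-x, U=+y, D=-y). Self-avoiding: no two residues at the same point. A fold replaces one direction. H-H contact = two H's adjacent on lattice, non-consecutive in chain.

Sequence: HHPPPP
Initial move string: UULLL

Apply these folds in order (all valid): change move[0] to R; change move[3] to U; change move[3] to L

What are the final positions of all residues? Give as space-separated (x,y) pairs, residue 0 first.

Answer: (0,0) (1,0) (1,1) (0,1) (-1,1) (-2,1)

Derivation:
Initial moves: UULLL
Fold: move[0]->R => RULLL (positions: [(0, 0), (1, 0), (1, 1), (0, 1), (-1, 1), (-2, 1)])
Fold: move[3]->U => RULUL (positions: [(0, 0), (1, 0), (1, 1), (0, 1), (0, 2), (-1, 2)])
Fold: move[3]->L => RULLL (positions: [(0, 0), (1, 0), (1, 1), (0, 1), (-1, 1), (-2, 1)])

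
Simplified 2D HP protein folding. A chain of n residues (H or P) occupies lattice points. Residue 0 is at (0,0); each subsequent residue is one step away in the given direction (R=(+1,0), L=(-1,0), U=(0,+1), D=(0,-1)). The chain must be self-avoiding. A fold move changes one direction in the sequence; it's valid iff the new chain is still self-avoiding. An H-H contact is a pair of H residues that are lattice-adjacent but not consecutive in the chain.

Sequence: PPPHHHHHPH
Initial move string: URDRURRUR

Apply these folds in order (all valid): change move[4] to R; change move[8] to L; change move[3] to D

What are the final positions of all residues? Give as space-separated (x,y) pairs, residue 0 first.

Answer: (0,0) (0,1) (1,1) (1,0) (1,-1) (2,-1) (3,-1) (4,-1) (4,0) (3,0)

Derivation:
Initial moves: URDRURRUR
Fold: move[4]->R => URDRRRRUR (positions: [(0, 0), (0, 1), (1, 1), (1, 0), (2, 0), (3, 0), (4, 0), (5, 0), (5, 1), (6, 1)])
Fold: move[8]->L => URDRRRRUL (positions: [(0, 0), (0, 1), (1, 1), (1, 0), (2, 0), (3, 0), (4, 0), (5, 0), (5, 1), (4, 1)])
Fold: move[3]->D => URDDRRRUL (positions: [(0, 0), (0, 1), (1, 1), (1, 0), (1, -1), (2, -1), (3, -1), (4, -1), (4, 0), (3, 0)])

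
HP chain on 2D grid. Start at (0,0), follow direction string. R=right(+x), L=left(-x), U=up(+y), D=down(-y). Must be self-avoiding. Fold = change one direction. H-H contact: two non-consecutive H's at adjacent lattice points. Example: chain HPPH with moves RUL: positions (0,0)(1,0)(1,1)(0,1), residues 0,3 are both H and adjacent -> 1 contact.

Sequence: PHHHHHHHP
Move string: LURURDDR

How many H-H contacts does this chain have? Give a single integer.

Answer: 1

Derivation:
Positions: [(0, 0), (-1, 0), (-1, 1), (0, 1), (0, 2), (1, 2), (1, 1), (1, 0), (2, 0)]
H-H contact: residue 3 @(0,1) - residue 6 @(1, 1)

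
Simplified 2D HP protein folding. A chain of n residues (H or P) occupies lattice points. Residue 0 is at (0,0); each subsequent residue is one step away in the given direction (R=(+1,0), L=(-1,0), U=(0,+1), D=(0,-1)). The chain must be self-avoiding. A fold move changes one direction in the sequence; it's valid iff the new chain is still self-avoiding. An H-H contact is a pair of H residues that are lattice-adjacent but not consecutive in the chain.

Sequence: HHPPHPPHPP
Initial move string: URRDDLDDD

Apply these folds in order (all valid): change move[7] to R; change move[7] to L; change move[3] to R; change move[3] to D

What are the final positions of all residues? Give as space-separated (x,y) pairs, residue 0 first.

Initial moves: URRDDLDDD
Fold: move[7]->R => URRDDLDRD (positions: [(0, 0), (0, 1), (1, 1), (2, 1), (2, 0), (2, -1), (1, -1), (1, -2), (2, -2), (2, -3)])
Fold: move[7]->L => URRDDLDLD (positions: [(0, 0), (0, 1), (1, 1), (2, 1), (2, 0), (2, -1), (1, -1), (1, -2), (0, -2), (0, -3)])
Fold: move[3]->R => URRRDLDLD (positions: [(0, 0), (0, 1), (1, 1), (2, 1), (3, 1), (3, 0), (2, 0), (2, -1), (1, -1), (1, -2)])
Fold: move[3]->D => URRDDLDLD (positions: [(0, 0), (0, 1), (1, 1), (2, 1), (2, 0), (2, -1), (1, -1), (1, -2), (0, -2), (0, -3)])

Answer: (0,0) (0,1) (1,1) (2,1) (2,0) (2,-1) (1,-1) (1,-2) (0,-2) (0,-3)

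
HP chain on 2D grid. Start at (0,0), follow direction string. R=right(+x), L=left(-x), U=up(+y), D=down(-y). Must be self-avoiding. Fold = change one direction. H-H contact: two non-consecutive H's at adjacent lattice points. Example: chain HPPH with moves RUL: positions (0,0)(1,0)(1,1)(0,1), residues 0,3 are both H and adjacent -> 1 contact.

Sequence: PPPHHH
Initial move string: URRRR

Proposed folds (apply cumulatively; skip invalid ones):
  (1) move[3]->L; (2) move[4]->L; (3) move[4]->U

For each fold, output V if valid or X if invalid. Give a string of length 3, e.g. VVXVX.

Answer: XXV

Derivation:
Initial: URRRR -> [(0, 0), (0, 1), (1, 1), (2, 1), (3, 1), (4, 1)]
Fold 1: move[3]->L => URRLR INVALID (collision), skipped
Fold 2: move[4]->L => URRRL INVALID (collision), skipped
Fold 3: move[4]->U => URRRU VALID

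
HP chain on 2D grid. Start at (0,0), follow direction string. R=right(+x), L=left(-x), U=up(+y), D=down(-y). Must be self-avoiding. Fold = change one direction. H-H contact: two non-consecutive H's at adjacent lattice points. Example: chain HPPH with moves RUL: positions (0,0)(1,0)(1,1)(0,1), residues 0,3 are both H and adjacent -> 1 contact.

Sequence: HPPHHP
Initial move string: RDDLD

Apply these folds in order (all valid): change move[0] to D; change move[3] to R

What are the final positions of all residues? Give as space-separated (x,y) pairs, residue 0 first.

Initial moves: RDDLD
Fold: move[0]->D => DDDLD (positions: [(0, 0), (0, -1), (0, -2), (0, -3), (-1, -3), (-1, -4)])
Fold: move[3]->R => DDDRD (positions: [(0, 0), (0, -1), (0, -2), (0, -3), (1, -3), (1, -4)])

Answer: (0,0) (0,-1) (0,-2) (0,-3) (1,-3) (1,-4)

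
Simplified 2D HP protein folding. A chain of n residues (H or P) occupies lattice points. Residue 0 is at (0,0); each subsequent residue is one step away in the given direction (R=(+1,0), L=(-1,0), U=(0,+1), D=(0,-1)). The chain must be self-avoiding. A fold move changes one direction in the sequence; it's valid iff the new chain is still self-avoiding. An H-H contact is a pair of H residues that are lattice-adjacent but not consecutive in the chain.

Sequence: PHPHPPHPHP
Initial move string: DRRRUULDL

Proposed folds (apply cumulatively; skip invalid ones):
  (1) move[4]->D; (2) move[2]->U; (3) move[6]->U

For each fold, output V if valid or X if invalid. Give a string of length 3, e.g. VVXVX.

Answer: XVX

Derivation:
Initial: DRRRUULDL -> [(0, 0), (0, -1), (1, -1), (2, -1), (3, -1), (3, 0), (3, 1), (2, 1), (2, 0), (1, 0)]
Fold 1: move[4]->D => DRRRDULDL INVALID (collision), skipped
Fold 2: move[2]->U => DRURUULDL VALID
Fold 3: move[6]->U => DRURUUUDL INVALID (collision), skipped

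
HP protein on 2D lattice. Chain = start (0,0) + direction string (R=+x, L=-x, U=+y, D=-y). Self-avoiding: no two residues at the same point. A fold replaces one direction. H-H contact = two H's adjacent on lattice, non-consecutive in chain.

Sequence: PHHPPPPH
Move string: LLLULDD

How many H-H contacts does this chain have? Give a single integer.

Answer: 0

Derivation:
Positions: [(0, 0), (-1, 0), (-2, 0), (-3, 0), (-3, 1), (-4, 1), (-4, 0), (-4, -1)]
No H-H contacts found.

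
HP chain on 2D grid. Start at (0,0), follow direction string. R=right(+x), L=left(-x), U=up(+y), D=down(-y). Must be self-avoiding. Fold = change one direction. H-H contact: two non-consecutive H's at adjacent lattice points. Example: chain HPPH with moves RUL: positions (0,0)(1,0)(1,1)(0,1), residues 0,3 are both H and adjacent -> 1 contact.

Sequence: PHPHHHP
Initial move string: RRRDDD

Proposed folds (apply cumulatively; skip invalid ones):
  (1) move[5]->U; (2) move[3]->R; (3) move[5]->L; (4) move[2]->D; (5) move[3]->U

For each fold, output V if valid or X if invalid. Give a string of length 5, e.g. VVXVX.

Answer: XVVVX

Derivation:
Initial: RRRDDD -> [(0, 0), (1, 0), (2, 0), (3, 0), (3, -1), (3, -2), (3, -3)]
Fold 1: move[5]->U => RRRDDU INVALID (collision), skipped
Fold 2: move[3]->R => RRRRDD VALID
Fold 3: move[5]->L => RRRRDL VALID
Fold 4: move[2]->D => RRDRDL VALID
Fold 5: move[3]->U => RRDUDL INVALID (collision), skipped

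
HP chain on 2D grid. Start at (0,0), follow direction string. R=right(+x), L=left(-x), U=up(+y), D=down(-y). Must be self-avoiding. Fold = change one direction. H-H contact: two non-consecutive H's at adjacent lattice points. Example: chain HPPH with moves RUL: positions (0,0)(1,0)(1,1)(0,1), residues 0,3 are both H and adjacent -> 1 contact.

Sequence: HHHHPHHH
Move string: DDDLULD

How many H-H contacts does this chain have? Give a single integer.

Positions: [(0, 0), (0, -1), (0, -2), (0, -3), (-1, -3), (-1, -2), (-2, -2), (-2, -3)]
H-H contact: residue 2 @(0,-2) - residue 5 @(-1, -2)

Answer: 1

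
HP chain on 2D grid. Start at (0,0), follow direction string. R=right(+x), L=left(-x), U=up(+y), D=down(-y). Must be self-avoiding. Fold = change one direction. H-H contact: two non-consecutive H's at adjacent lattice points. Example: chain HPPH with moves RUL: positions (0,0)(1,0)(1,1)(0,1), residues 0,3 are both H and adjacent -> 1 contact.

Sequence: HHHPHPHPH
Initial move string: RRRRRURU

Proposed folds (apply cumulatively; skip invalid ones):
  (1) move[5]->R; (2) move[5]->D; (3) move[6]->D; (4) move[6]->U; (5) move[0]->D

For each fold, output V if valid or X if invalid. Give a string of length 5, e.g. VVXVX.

Answer: VVXXV

Derivation:
Initial: RRRRRURU -> [(0, 0), (1, 0), (2, 0), (3, 0), (4, 0), (5, 0), (5, 1), (6, 1), (6, 2)]
Fold 1: move[5]->R => RRRRRRRU VALID
Fold 2: move[5]->D => RRRRRDRU VALID
Fold 3: move[6]->D => RRRRRDDU INVALID (collision), skipped
Fold 4: move[6]->U => RRRRRDUU INVALID (collision), skipped
Fold 5: move[0]->D => DRRRRDRU VALID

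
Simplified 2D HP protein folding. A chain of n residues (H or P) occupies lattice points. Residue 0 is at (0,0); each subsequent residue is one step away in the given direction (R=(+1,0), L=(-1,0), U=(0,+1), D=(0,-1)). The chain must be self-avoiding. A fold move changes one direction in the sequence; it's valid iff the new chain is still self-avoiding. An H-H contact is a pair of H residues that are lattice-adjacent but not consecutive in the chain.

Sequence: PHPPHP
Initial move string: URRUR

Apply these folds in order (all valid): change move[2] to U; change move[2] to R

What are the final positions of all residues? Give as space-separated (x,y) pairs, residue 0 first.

Initial moves: URRUR
Fold: move[2]->U => URUUR (positions: [(0, 0), (0, 1), (1, 1), (1, 2), (1, 3), (2, 3)])
Fold: move[2]->R => URRUR (positions: [(0, 0), (0, 1), (1, 1), (2, 1), (2, 2), (3, 2)])

Answer: (0,0) (0,1) (1,1) (2,1) (2,2) (3,2)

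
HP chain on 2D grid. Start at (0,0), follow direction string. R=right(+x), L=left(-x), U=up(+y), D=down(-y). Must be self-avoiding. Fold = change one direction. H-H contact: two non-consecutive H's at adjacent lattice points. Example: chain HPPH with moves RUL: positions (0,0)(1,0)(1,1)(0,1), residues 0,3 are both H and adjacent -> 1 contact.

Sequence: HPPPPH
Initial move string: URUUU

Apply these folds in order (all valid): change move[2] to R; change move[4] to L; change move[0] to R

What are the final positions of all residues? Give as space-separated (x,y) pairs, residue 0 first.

Answer: (0,0) (1,0) (2,0) (3,0) (3,1) (2,1)

Derivation:
Initial moves: URUUU
Fold: move[2]->R => URRUU (positions: [(0, 0), (0, 1), (1, 1), (2, 1), (2, 2), (2, 3)])
Fold: move[4]->L => URRUL (positions: [(0, 0), (0, 1), (1, 1), (2, 1), (2, 2), (1, 2)])
Fold: move[0]->R => RRRUL (positions: [(0, 0), (1, 0), (2, 0), (3, 0), (3, 1), (2, 1)])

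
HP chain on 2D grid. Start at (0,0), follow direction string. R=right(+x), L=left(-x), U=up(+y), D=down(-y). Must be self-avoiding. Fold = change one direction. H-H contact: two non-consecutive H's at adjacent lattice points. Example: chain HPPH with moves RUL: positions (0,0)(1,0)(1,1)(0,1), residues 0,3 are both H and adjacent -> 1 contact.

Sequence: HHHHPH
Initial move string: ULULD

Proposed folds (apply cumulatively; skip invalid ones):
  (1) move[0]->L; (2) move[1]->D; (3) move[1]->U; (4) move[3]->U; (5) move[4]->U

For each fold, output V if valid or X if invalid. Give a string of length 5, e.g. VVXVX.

Answer: VXVXV

Derivation:
Initial: ULULD -> [(0, 0), (0, 1), (-1, 1), (-1, 2), (-2, 2), (-2, 1)]
Fold 1: move[0]->L => LLULD VALID
Fold 2: move[1]->D => LDULD INVALID (collision), skipped
Fold 3: move[1]->U => LUULD VALID
Fold 4: move[3]->U => LUUUD INVALID (collision), skipped
Fold 5: move[4]->U => LUULU VALID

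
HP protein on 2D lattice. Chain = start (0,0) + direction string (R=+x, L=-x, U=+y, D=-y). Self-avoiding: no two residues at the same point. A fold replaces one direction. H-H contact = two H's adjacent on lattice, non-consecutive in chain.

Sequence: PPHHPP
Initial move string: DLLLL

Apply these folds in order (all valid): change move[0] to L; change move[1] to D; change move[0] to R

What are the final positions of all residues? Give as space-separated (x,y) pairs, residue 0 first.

Initial moves: DLLLL
Fold: move[0]->L => LLLLL (positions: [(0, 0), (-1, 0), (-2, 0), (-3, 0), (-4, 0), (-5, 0)])
Fold: move[1]->D => LDLLL (positions: [(0, 0), (-1, 0), (-1, -1), (-2, -1), (-3, -1), (-4, -1)])
Fold: move[0]->R => RDLLL (positions: [(0, 0), (1, 0), (1, -1), (0, -1), (-1, -1), (-2, -1)])

Answer: (0,0) (1,0) (1,-1) (0,-1) (-1,-1) (-2,-1)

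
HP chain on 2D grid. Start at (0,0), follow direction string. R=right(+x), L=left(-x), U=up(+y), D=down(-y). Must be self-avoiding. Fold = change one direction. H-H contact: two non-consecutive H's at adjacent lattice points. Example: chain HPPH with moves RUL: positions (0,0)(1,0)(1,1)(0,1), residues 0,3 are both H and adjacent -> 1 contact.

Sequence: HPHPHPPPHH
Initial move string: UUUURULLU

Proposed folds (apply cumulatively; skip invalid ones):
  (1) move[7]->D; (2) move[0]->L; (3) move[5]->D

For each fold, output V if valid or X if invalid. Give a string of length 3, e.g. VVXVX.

Answer: XVX

Derivation:
Initial: UUUURULLU -> [(0, 0), (0, 1), (0, 2), (0, 3), (0, 4), (1, 4), (1, 5), (0, 5), (-1, 5), (-1, 6)]
Fold 1: move[7]->D => UUUURULDU INVALID (collision), skipped
Fold 2: move[0]->L => LUUURULLU VALID
Fold 3: move[5]->D => LUUURDLLU INVALID (collision), skipped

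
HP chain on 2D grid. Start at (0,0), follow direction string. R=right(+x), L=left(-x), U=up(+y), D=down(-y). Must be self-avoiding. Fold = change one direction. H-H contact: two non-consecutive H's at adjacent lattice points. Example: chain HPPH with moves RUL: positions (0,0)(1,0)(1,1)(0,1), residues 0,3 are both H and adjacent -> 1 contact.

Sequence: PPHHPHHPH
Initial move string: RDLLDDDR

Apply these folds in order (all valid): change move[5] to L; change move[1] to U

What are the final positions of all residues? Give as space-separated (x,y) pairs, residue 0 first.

Answer: (0,0) (1,0) (1,1) (0,1) (-1,1) (-1,0) (-2,0) (-2,-1) (-1,-1)

Derivation:
Initial moves: RDLLDDDR
Fold: move[5]->L => RDLLDLDR (positions: [(0, 0), (1, 0), (1, -1), (0, -1), (-1, -1), (-1, -2), (-2, -2), (-2, -3), (-1, -3)])
Fold: move[1]->U => RULLDLDR (positions: [(0, 0), (1, 0), (1, 1), (0, 1), (-1, 1), (-1, 0), (-2, 0), (-2, -1), (-1, -1)])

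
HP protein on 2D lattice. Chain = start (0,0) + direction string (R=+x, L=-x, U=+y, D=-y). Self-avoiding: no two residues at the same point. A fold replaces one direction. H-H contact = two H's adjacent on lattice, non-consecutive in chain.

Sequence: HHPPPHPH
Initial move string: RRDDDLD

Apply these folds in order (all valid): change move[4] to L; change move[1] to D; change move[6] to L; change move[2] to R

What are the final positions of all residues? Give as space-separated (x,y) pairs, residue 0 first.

Initial moves: RRDDDLD
Fold: move[4]->L => RRDDLLD (positions: [(0, 0), (1, 0), (2, 0), (2, -1), (2, -2), (1, -2), (0, -2), (0, -3)])
Fold: move[1]->D => RDDDLLD (positions: [(0, 0), (1, 0), (1, -1), (1, -2), (1, -3), (0, -3), (-1, -3), (-1, -4)])
Fold: move[6]->L => RDDDLLL (positions: [(0, 0), (1, 0), (1, -1), (1, -2), (1, -3), (0, -3), (-1, -3), (-2, -3)])
Fold: move[2]->R => RDRDLLL (positions: [(0, 0), (1, 0), (1, -1), (2, -1), (2, -2), (1, -2), (0, -2), (-1, -2)])

Answer: (0,0) (1,0) (1,-1) (2,-1) (2,-2) (1,-2) (0,-2) (-1,-2)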